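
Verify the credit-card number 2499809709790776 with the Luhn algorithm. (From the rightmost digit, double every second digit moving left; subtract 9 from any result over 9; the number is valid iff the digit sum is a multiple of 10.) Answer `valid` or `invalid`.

From the right, keep odd positions and double even positions (subtract 9 from any doubled value over 9):
  doubled (positions 2,4,...): 5 0 5 0 9 7 9 4 → sum 39
  kept (positions 1,3,...): 6 7 9 9 7 0 9 4 → sum 51
Total = 90.
90 mod 10 = 0, so the number is valid.

valid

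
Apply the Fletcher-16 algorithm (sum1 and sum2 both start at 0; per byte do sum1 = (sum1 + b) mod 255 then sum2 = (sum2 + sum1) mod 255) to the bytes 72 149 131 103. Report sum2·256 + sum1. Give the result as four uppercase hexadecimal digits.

Running sums (mod 255):
  after byte 0 (72): sum1=72, sum2=72
  after byte 1 (149): sum1=221, sum2=38
  after byte 2 (131): sum1=97, sum2=135
  after byte 3 (103): sum1=200, sum2=80
Checksum = sum2·256 + sum1 = 80·256 + 200 = 20680 = 0x50C8.

50C8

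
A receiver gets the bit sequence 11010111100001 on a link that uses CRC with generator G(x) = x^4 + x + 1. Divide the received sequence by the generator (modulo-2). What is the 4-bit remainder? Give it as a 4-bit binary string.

0000

Modulo-2 division of 11010111100001 by 10011:
  pos 0: 11010 XOR 10011 = 01001
  pos 1: 10011 XOR 10011 = 00000
  pos 6: 11100 XOR 10011 = 01111
  pos 7: 11110 XOR 10011 = 01101
  pos 8: 11010 XOR 10011 = 01001
  pos 9: 10011 XOR 10011 = 00000
Remainder = 0000 (zero — the frame passes the CRC check).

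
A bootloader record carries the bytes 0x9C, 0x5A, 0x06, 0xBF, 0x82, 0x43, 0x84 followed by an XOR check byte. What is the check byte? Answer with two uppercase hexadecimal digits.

XOR the bytes together:
  start with 0x9C
  0x9C ⊕ 0x5A = 0xC6
  0xC6 ⊕ 0x06 = 0xC0
  0xC0 ⊕ 0xBF = 0x7F
  0x7F ⊕ 0x82 = 0xFD
  0xFD ⊕ 0x43 = 0xBE
  0xBE ⊕ 0x84 = 0x3A

3A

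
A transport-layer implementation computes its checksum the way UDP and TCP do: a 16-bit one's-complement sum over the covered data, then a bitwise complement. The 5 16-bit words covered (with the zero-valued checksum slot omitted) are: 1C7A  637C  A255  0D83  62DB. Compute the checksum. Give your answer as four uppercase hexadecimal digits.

One's-complement addition (fold any carry out of bit 15 back into bit 0):
  0x1C7A + 0x637C = 0x07FF6
  0x7FF6 + 0xA255 = 0x1224B → wrap carry → 0x224C
  0x224C + 0x0D83 = 0x02FCF
  0x2FCF + 0x62DB = 0x092AA
One's-complement sum = 0x92AA.
Checksum = ~0x92AA & 0xFFFF = 0x6D55.

6D55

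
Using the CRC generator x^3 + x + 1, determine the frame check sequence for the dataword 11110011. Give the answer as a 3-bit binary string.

001

Append 3 zeros: 11110011000. Divide by 1011 (XOR where the leading bit is 1):
  pos 0: 1111 XOR 1011 = 0100
  pos 1: 1000 XOR 1011 = 0011
  pos 3: 1101 XOR 1011 = 0110
  pos 4: 1101 XOR 1011 = 0110
  pos 5: 1100 XOR 1011 = 0111
  pos 6: 1110 XOR 1011 = 0101
  pos 7: 1010 XOR 1011 = 0001
Remainder (last 3 bits) = 001. This is the CRC / FCS.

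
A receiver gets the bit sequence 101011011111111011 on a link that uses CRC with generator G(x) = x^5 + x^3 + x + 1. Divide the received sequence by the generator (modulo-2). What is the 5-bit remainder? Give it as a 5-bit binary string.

Modulo-2 division of 101011011111111011 by 101011:
  pos 0: 101011 XOR 101011 = 000000
  pos 7: 111111 XOR 101011 = 010100
  pos 8: 101001 XOR 101011 = 000010
  pos 12: 101011 XOR 101011 = 000000
Remainder = 00000 (zero — the frame passes the CRC check).

00000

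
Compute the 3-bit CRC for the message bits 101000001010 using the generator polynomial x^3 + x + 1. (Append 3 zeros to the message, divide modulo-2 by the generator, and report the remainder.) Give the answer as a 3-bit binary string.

Append 3 zeros: 101000001010000. Divide by 1011 (XOR where the leading bit is 1):
  pos 0: 1010 XOR 1011 = 0001
  pos 3: 1000 XOR 1011 = 0011
  pos 5: 1101 XOR 1011 = 0110
  pos 6: 1100 XOR 1011 = 0111
  pos 7: 1111 XOR 1011 = 0100
  pos 8: 1000 XOR 1011 = 0011
  pos 10: 1100 XOR 1011 = 0111
  pos 11: 1110 XOR 1011 = 0101
Remainder (last 3 bits) = 101. This is the CRC / FCS.

101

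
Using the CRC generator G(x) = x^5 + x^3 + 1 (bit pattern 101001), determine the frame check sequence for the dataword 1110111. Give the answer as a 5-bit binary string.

Append 5 zeros: 111011100000. Divide by 101001 (XOR where the leading bit is 1):
  pos 0: 111011 XOR 101001 = 010010
  pos 1: 100101 XOR 101001 = 001100
  pos 3: 110000 XOR 101001 = 011001
  pos 4: 110010 XOR 101001 = 011011
  pos 5: 110110 XOR 101001 = 011111
  pos 6: 111110 XOR 101001 = 010111
Remainder (last 5 bits) = 10111. This is the CRC / FCS.

10111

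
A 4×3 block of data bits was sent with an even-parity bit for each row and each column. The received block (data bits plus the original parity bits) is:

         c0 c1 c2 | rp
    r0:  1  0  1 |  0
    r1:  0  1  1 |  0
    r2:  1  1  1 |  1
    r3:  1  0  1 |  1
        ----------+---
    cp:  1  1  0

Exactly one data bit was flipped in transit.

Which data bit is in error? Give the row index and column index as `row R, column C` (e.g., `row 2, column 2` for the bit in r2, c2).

Recompute each row's even parity and compare to rp:
  r0: data parity 0, sent rp 0 → ok
  r1: data parity 0, sent rp 0 → ok
  r2: data parity 1, sent rp 1 → ok
  r3: data parity 0, sent rp 1 → mismatch
Recompute each column's even parity and compare to cp:
  c0: data parity 1, sent cp 1 → ok
  c1: data parity 0, sent cp 1 → mismatch
  c2: data parity 0, sent cp 0 → ok
Exactly one row (r3) and one column (c1) fail → the flipped bit is at their intersection.

row 3, column 1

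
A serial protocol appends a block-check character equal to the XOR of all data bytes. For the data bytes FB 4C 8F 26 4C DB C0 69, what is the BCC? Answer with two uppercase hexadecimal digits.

XOR the bytes together:
  start with 0xFB
  0xFB ⊕ 0x4C = 0xB7
  0xB7 ⊕ 0x8F = 0x38
  0x38 ⊕ 0x26 = 0x1E
  0x1E ⊕ 0x4C = 0x52
  0x52 ⊕ 0xDB = 0x89
  0x89 ⊕ 0xC0 = 0x49
  0x49 ⊕ 0x69 = 0x20

20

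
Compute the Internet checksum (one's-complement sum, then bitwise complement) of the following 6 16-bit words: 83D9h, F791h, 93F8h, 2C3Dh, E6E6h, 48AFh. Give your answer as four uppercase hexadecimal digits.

94C8

One's-complement addition (fold any carry out of bit 15 back into bit 0):
  0x83D9 + 0xF791 = 0x17B6A → wrap carry → 0x7B6B
  0x7B6B + 0x93F8 = 0x10F63 → wrap carry → 0x0F64
  0x0F64 + 0x2C3D = 0x03BA1
  0x3BA1 + 0xE6E6 = 0x12287 → wrap carry → 0x2288
  0x2288 + 0x48AF = 0x06B37
One's-complement sum = 0x6B37.
Checksum = ~0x6B37 & 0xFFFF = 0x94C8.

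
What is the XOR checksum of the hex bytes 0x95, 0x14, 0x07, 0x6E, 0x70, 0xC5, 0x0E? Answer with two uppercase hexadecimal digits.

53

XOR the bytes together:
  start with 0x95
  0x95 ⊕ 0x14 = 0x81
  0x81 ⊕ 0x07 = 0x86
  0x86 ⊕ 0x6E = 0xE8
  0xE8 ⊕ 0x70 = 0x98
  0x98 ⊕ 0xC5 = 0x5D
  0x5D ⊕ 0x0E = 0x53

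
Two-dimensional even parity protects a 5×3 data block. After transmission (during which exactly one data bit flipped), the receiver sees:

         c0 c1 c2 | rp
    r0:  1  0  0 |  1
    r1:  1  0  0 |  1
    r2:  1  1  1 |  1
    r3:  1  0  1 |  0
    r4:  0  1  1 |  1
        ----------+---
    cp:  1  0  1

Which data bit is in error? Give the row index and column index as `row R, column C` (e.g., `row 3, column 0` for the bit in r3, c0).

Recompute each row's even parity and compare to rp:
  r0: data parity 1, sent rp 1 → ok
  r1: data parity 1, sent rp 1 → ok
  r2: data parity 1, sent rp 1 → ok
  r3: data parity 0, sent rp 0 → ok
  r4: data parity 0, sent rp 1 → mismatch
Recompute each column's even parity and compare to cp:
  c0: data parity 0, sent cp 1 → mismatch
  c1: data parity 0, sent cp 0 → ok
  c2: data parity 1, sent cp 1 → ok
Exactly one row (r4) and one column (c0) fail → the flipped bit is at their intersection.

row 4, column 0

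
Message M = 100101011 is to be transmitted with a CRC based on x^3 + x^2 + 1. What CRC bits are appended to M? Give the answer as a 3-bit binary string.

Append 3 zeros: 100101011000. Divide by 1101 (XOR where the leading bit is 1):
  pos 0: 1001 XOR 1101 = 0100
  pos 1: 1000 XOR 1101 = 0101
  pos 2: 1011 XOR 1101 = 0110
  pos 3: 1100 XOR 1101 = 0001
  pos 6: 1110 XOR 1101 = 0011
  pos 8: 1100 XOR 1101 = 0001
Remainder (last 3 bits) = 001. This is the CRC / FCS.

001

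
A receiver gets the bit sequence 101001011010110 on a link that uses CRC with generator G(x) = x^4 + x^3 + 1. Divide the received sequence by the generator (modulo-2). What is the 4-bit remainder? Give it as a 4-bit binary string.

Modulo-2 division of 101001011010110 by 11001:
  pos 0: 10100 XOR 11001 = 01101
  pos 1: 11011 XOR 11001 = 00010
  pos 4: 10011 XOR 11001 = 01010
  pos 5: 10100 XOR 11001 = 01101
  pos 6: 11011 XOR 11001 = 00010
  pos 9: 10011 XOR 11001 = 01010
  pos 10: 10100 XOR 11001 = 01101
Remainder = 1101 (nonzero — an error is detected).

1101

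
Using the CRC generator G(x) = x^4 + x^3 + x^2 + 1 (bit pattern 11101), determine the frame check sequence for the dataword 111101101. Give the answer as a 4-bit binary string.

Append 4 zeros: 1111011010000. Divide by 11101 (XOR where the leading bit is 1):
  pos 0: 11110 XOR 11101 = 00011
  pos 3: 11110 XOR 11101 = 00011
  pos 6: 11100 XOR 11101 = 00001
Remainder (last 4 bits) = 0100. This is the CRC / FCS.

0100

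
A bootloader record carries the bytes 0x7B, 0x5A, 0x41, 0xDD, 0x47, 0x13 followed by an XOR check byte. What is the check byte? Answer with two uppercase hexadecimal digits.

XOR the bytes together:
  start with 0x7B
  0x7B ⊕ 0x5A = 0x21
  0x21 ⊕ 0x41 = 0x60
  0x60 ⊕ 0xDD = 0xBD
  0xBD ⊕ 0x47 = 0xFA
  0xFA ⊕ 0x13 = 0xE9

E9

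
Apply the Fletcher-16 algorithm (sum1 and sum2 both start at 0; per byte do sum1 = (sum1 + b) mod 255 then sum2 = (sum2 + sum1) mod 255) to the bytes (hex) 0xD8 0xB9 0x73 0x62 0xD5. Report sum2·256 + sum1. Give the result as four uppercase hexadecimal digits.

183E

Running sums (mod 255):
  after byte 0 (0xD8): sum1=216, sum2=216
  after byte 1 (0xB9): sum1=146, sum2=107
  after byte 2 (0x73): sum1=6, sum2=113
  after byte 3 (0x62): sum1=104, sum2=217
  after byte 4 (0xD5): sum1=62, sum2=24
Checksum = sum2·256 + sum1 = 24·256 + 62 = 6206 = 0x183E.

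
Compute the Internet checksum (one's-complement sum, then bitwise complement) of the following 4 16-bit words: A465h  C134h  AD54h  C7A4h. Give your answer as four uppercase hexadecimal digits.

256C

One's-complement addition (fold any carry out of bit 15 back into bit 0):
  0xA465 + 0xC134 = 0x16599 → wrap carry → 0x659A
  0x659A + 0xAD54 = 0x112EE → wrap carry → 0x12EF
  0x12EF + 0xC7A4 = 0x0DA93
One's-complement sum = 0xDA93.
Checksum = ~0xDA93 & 0xFFFF = 0x256C.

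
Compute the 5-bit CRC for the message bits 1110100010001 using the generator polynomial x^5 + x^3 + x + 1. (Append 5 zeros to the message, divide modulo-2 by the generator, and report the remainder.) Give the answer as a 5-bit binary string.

01111

Append 5 zeros: 111010001000100000. Divide by 101011 (XOR where the leading bit is 1):
  pos 0: 111010 XOR 101011 = 010001
  pos 1: 100010 XOR 101011 = 001001
  pos 3: 100101 XOR 101011 = 001110
  pos 5: 111000 XOR 101011 = 010011
  pos 6: 100110 XOR 101011 = 001101
  pos 8: 110110 XOR 101011 = 011101
  pos 9: 111010 XOR 101011 = 010001
  pos 10: 100010 XOR 101011 = 001001
  pos 12: 100100 XOR 101011 = 001111
Remainder (last 5 bits) = 01111. This is the CRC / FCS.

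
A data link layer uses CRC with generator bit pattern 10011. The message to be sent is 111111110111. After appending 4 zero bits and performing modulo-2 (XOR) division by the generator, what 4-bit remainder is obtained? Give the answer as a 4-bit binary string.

0101

Append 4 zeros: 1111111101110000. Divide by 10011 (XOR where the leading bit is 1):
  pos 0: 11111 XOR 10011 = 01100
  pos 1: 11001 XOR 10011 = 01010
  pos 2: 10101 XOR 10011 = 00110
  pos 4: 11010 XOR 10011 = 01001
  pos 5: 10011 XOR 10011 = 00000
  pos 10: 11000 XOR 10011 = 01011
  pos 11: 10110 XOR 10011 = 00101
Remainder (last 4 bits) = 0101. This is the CRC / FCS.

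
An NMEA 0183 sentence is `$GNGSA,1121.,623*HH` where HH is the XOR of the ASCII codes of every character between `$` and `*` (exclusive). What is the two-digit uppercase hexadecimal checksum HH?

46

XOR the ASCII codes of the payload characters:
  'G' = 0x47 → acc = 0x47
  'N' = 0x4E → acc = 0x09
  'G' = 0x47 → acc = 0x4E
  'S' = 0x53 → acc = 0x1D
  'A' = 0x41 → acc = 0x5C
  ',' = 0x2C → acc = 0x70
  '1' = 0x31 → acc = 0x41
  '1' = 0x31 → acc = 0x70
  '2' = 0x32 → acc = 0x42
  '1' = 0x31 → acc = 0x73
  '.' = 0x2E → acc = 0x5D
  ',' = 0x2C → acc = 0x71
  '6' = 0x36 → acc = 0x47
  '2' = 0x32 → acc = 0x75
  '3' = 0x33 → acc = 0x46
Checksum = 0x46.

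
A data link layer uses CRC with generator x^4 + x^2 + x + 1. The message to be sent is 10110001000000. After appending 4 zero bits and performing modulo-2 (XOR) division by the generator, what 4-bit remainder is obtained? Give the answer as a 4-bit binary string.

0011

Append 4 zeros: 101100010000000000. Divide by 10111 (XOR where the leading bit is 1):
  pos 0: 10110 XOR 10111 = 00001
  pos 4: 10010 XOR 10111 = 00101
  pos 6: 10100 XOR 10111 = 00011
  pos 9: 11000 XOR 10111 = 01111
  pos 10: 11110 XOR 10111 = 01001
  pos 11: 10010 XOR 10111 = 00101
  pos 13: 10100 XOR 10111 = 00011
Remainder (last 4 bits) = 0011. This is the CRC / FCS.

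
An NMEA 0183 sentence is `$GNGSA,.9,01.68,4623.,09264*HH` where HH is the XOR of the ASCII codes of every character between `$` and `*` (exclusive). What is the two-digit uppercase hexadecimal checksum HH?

7E

XOR the ASCII codes of the payload characters:
  'G' = 0x47 → acc = 0x47
  'N' = 0x4E → acc = 0x09
  'G' = 0x47 → acc = 0x4E
  'S' = 0x53 → acc = 0x1D
  'A' = 0x41 → acc = 0x5C
  ',' = 0x2C → acc = 0x70
  '.' = 0x2E → acc = 0x5E
  '9' = 0x39 → acc = 0x67
  ',' = 0x2C → acc = 0x4B
  '0' = 0x30 → acc = 0x7B
  '1' = 0x31 → acc = 0x4A
  '.' = 0x2E → acc = 0x64
  '6' = 0x36 → acc = 0x52
  '8' = 0x38 → acc = 0x6A
  ',' = 0x2C → acc = 0x46
  '4' = 0x34 → acc = 0x72
  '6' = 0x36 → acc = 0x44
  '2' = 0x32 → acc = 0x76
  '3' = 0x33 → acc = 0x45
  '.' = 0x2E → acc = 0x6B
  ',' = 0x2C → acc = 0x47
  '0' = 0x30 → acc = 0x77
  '9' = 0x39 → acc = 0x4E
  '2' = 0x32 → acc = 0x7C
  '6' = 0x36 → acc = 0x4A
  '4' = 0x34 → acc = 0x7E
Checksum = 0x7E.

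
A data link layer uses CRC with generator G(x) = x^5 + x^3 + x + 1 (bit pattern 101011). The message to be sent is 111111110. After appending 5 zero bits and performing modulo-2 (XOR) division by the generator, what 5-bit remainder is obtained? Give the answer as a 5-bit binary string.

11000

Append 5 zeros: 11111111000000. Divide by 101011 (XOR where the leading bit is 1):
  pos 0: 111111 XOR 101011 = 010100
  pos 1: 101001 XOR 101011 = 000010
  pos 5: 101000 XOR 101011 = 000011
Remainder (last 5 bits) = 11000. This is the CRC / FCS.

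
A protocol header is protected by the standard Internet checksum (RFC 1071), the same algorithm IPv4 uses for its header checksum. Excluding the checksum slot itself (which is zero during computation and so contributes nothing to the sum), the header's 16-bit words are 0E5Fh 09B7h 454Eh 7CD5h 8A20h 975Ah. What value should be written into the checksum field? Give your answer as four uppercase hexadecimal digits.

044B

One's-complement addition (fold any carry out of bit 15 back into bit 0):
  0x0E5F + 0x09B7 = 0x01816
  0x1816 + 0x454E = 0x05D64
  0x5D64 + 0x7CD5 = 0x0DA39
  0xDA39 + 0x8A20 = 0x16459 → wrap carry → 0x645A
  0x645A + 0x975A = 0x0FBB4
One's-complement sum = 0xFBB4.
Checksum = ~0xFBB4 & 0xFFFF = 0x044B.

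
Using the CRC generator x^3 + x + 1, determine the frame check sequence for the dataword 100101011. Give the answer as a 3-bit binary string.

100

Append 3 zeros: 100101011000. Divide by 1011 (XOR where the leading bit is 1):
  pos 0: 1001 XOR 1011 = 0010
  pos 2: 1001 XOR 1011 = 0010
  pos 4: 1001 XOR 1011 = 0010
  pos 6: 1010 XOR 1011 = 0001
Remainder (last 3 bits) = 100. This is the CRC / FCS.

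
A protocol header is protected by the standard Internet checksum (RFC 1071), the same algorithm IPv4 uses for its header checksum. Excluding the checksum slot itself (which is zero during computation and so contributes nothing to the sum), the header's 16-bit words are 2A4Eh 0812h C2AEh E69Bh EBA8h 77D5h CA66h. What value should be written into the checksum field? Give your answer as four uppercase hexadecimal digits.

F66F

One's-complement addition (fold any carry out of bit 15 back into bit 0):
  0x2A4E + 0x0812 = 0x03260
  0x3260 + 0xC2AE = 0x0F50E
  0xF50E + 0xE69B = 0x1DBA9 → wrap carry → 0xDBAA
  0xDBAA + 0xEBA8 = 0x1C752 → wrap carry → 0xC753
  0xC753 + 0x77D5 = 0x13F28 → wrap carry → 0x3F29
  0x3F29 + 0xCA66 = 0x1098F → wrap carry → 0x0990
One's-complement sum = 0x0990.
Checksum = ~0x0990 & 0xFFFF = 0xF66F.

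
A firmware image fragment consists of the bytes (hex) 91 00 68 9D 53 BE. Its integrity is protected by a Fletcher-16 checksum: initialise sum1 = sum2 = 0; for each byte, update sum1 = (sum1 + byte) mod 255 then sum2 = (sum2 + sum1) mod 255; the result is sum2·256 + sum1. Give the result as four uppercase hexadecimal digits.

Running sums (mod 255):
  after byte 0 (91): sum1=145, sum2=145
  after byte 1 (00): sum1=145, sum2=35
  after byte 2 (68): sum1=249, sum2=29
  after byte 3 (9D): sum1=151, sum2=180
  after byte 4 (53): sum1=234, sum2=159
  after byte 5 (BE): sum1=169, sum2=73
Checksum = sum2·256 + sum1 = 73·256 + 169 = 18857 = 0x49A9.

49A9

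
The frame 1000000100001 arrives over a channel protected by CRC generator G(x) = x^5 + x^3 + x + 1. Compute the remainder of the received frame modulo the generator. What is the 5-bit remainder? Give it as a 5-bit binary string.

Modulo-2 division of 1000000100001 by 101011:
  pos 0: 100000 XOR 101011 = 001011
  pos 2: 101101 XOR 101011 = 000110
  pos 5: 110000 XOR 101011 = 011011
  pos 6: 110110 XOR 101011 = 011101
  pos 7: 111011 XOR 101011 = 010000
Remainder = 10000 (nonzero — an error is detected).

10000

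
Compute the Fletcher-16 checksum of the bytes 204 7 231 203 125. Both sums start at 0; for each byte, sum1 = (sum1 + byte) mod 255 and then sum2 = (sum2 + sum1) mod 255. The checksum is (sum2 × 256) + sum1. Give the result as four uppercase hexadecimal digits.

Running sums (mod 255):
  after byte 0 (204): sum1=204, sum2=204
  after byte 1 (7): sum1=211, sum2=160
  after byte 2 (231): sum1=187, sum2=92
  after byte 3 (203): sum1=135, sum2=227
  after byte 4 (125): sum1=5, sum2=232
Checksum = sum2·256 + sum1 = 232·256 + 5 = 59397 = 0xE805.

E805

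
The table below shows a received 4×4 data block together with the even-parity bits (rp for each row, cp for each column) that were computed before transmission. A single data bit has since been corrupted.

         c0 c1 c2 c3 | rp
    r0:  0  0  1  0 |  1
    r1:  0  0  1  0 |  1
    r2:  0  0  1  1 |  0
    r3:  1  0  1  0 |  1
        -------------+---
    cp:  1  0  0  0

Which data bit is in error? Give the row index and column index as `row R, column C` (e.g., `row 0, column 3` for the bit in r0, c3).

Recompute each row's even parity and compare to rp:
  r0: data parity 1, sent rp 1 → ok
  r1: data parity 1, sent rp 1 → ok
  r2: data parity 0, sent rp 0 → ok
  r3: data parity 0, sent rp 1 → mismatch
Recompute each column's even parity and compare to cp:
  c0: data parity 1, sent cp 1 → ok
  c1: data parity 0, sent cp 0 → ok
  c2: data parity 0, sent cp 0 → ok
  c3: data parity 1, sent cp 0 → mismatch
Exactly one row (r3) and one column (c3) fail → the flipped bit is at their intersection.

row 3, column 3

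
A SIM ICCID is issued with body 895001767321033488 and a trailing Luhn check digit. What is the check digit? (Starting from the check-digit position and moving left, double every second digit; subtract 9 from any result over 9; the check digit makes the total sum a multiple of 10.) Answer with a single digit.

Partial digits right→left: 8 8 4 3 3 0 1 2 3 7 6 7 1 0 0 5 9 8
Double every second digit counting from the check-digit position (so the 1st, 3rd, 5th, ... of the partial from the right).
  doubled (with −9 where >9): 7 8 6 2 6 3 2 0 9 → sum 43
  kept as-is: 8 3 0 2 7 7 0 5 8 → sum 40
Total = 43 + 40 = 83.
Check digit = (10 − (83 mod 10)) mod 10 = 7.

7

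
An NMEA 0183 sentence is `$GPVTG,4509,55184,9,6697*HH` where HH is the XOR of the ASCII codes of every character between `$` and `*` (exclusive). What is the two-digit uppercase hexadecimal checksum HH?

XOR the ASCII codes of the payload characters:
  'G' = 0x47 → acc = 0x47
  'P' = 0x50 → acc = 0x17
  'V' = 0x56 → acc = 0x41
  'T' = 0x54 → acc = 0x15
  'G' = 0x47 → acc = 0x52
  ',' = 0x2C → acc = 0x7E
  '4' = 0x34 → acc = 0x4A
  '5' = 0x35 → acc = 0x7F
  '0' = 0x30 → acc = 0x4F
  '9' = 0x39 → acc = 0x76
  ',' = 0x2C → acc = 0x5A
  '5' = 0x35 → acc = 0x6F
  '5' = 0x35 → acc = 0x5A
  '1' = 0x31 → acc = 0x6B
  '8' = 0x38 → acc = 0x53
  '4' = 0x34 → acc = 0x67
  ',' = 0x2C → acc = 0x4B
  '9' = 0x39 → acc = 0x72
  ',' = 0x2C → acc = 0x5E
  '6' = 0x36 → acc = 0x68
  '6' = 0x36 → acc = 0x5E
  '9' = 0x39 → acc = 0x67
  '7' = 0x37 → acc = 0x50
Checksum = 0x50.

50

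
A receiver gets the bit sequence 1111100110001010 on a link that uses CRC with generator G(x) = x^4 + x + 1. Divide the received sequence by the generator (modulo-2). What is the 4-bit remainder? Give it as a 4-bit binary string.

Modulo-2 division of 1111100110001010 by 10011:
  pos 0: 11111 XOR 10011 = 01100
  pos 1: 11000 XOR 10011 = 01011
  pos 2: 10110 XOR 10011 = 00101
  pos 4: 10111 XOR 10011 = 00100
  pos 6: 10000 XOR 10011 = 00011
  pos 9: 11010 XOR 10011 = 01001
  pos 10: 10011 XOR 10011 = 00000
Remainder = 0000 (zero — the frame passes the CRC check).

0000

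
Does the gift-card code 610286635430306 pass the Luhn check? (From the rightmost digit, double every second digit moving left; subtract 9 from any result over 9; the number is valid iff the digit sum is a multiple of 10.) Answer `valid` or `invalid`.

From the right, keep odd positions and double even positions (subtract 9 from any doubled value over 9):
  doubled (positions 2,4,...): 0 0 8 6 3 4 2 → sum 23
  kept (positions 1,3,...): 6 3 3 5 6 8 0 6 → sum 37
Total = 60.
60 mod 10 = 0, so the number is valid.

valid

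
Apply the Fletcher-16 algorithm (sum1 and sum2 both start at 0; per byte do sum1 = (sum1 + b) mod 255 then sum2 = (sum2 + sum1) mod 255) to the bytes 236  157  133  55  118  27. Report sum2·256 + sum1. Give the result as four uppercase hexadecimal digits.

Running sums (mod 255):
  after byte 0 (236): sum1=236, sum2=236
  after byte 1 (157): sum1=138, sum2=119
  after byte 2 (133): sum1=16, sum2=135
  after byte 3 (55): sum1=71, sum2=206
  after byte 4 (118): sum1=189, sum2=140
  after byte 5 (27): sum1=216, sum2=101
Checksum = sum2·256 + sum1 = 101·256 + 216 = 26072 = 0x65D8.

65D8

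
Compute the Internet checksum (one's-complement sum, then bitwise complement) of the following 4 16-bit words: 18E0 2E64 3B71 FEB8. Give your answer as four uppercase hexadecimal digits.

One's-complement addition (fold any carry out of bit 15 back into bit 0):
  0x18E0 + 0x2E64 = 0x04744
  0x4744 + 0x3B71 = 0x082B5
  0x82B5 + 0xFEB8 = 0x1816D → wrap carry → 0x816E
One's-complement sum = 0x816E.
Checksum = ~0x816E & 0xFFFF = 0x7E91.

7E91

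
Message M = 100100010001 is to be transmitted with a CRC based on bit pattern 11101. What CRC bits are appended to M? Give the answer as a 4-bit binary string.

1010

Append 4 zeros: 1001000100010000. Divide by 11101 (XOR where the leading bit is 1):
  pos 0: 10010 XOR 11101 = 01111
  pos 1: 11110 XOR 11101 = 00011
  pos 4: 11010 XOR 11101 = 00111
  pos 6: 11100 XOR 11101 = 00001
  pos 10: 11000 XOR 11101 = 00101
Remainder (last 4 bits) = 1010. This is the CRC / FCS.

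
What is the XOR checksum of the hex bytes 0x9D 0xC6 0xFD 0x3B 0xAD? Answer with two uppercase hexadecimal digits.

XOR the bytes together:
  start with 0x9D
  0x9D ⊕ 0xC6 = 0x5B
  0x5B ⊕ 0xFD = 0xA6
  0xA6 ⊕ 0x3B = 0x9D
  0x9D ⊕ 0xAD = 0x30

30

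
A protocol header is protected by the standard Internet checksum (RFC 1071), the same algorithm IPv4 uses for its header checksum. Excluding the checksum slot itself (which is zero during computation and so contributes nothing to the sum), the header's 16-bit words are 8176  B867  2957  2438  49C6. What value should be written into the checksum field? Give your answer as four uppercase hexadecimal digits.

2ECC

One's-complement addition (fold any carry out of bit 15 back into bit 0):
  0x8176 + 0xB867 = 0x139DD → wrap carry → 0x39DE
  0x39DE + 0x2957 = 0x06335
  0x6335 + 0x2438 = 0x0876D
  0x876D + 0x49C6 = 0x0D133
One's-complement sum = 0xD133.
Checksum = ~0xD133 & 0xFFFF = 0x2ECC.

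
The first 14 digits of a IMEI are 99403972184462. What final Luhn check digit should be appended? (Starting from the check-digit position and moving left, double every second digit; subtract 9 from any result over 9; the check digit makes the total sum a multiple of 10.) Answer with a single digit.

Partial digits right→left: 2 6 4 4 8 1 2 7 9 3 0 4 9 9
Double every second digit counting from the check-digit position (so the 1st, 3rd, 5th, ... of the partial from the right).
  doubled (with −9 where >9): 4 8 7 4 9 0 9 → sum 41
  kept as-is: 6 4 1 7 3 4 9 → sum 34
Total = 41 + 34 = 75.
Check digit = (10 − (75 mod 10)) mod 10 = 5.

5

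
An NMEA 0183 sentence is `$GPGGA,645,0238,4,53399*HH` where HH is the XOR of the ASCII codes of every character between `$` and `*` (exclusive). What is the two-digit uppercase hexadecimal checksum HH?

69

XOR the ASCII codes of the payload characters:
  'G' = 0x47 → acc = 0x47
  'P' = 0x50 → acc = 0x17
  'G' = 0x47 → acc = 0x50
  'G' = 0x47 → acc = 0x17
  'A' = 0x41 → acc = 0x56
  ',' = 0x2C → acc = 0x7A
  '6' = 0x36 → acc = 0x4C
  '4' = 0x34 → acc = 0x78
  '5' = 0x35 → acc = 0x4D
  ',' = 0x2C → acc = 0x61
  '0' = 0x30 → acc = 0x51
  '2' = 0x32 → acc = 0x63
  '3' = 0x33 → acc = 0x50
  '8' = 0x38 → acc = 0x68
  ',' = 0x2C → acc = 0x44
  '4' = 0x34 → acc = 0x70
  ',' = 0x2C → acc = 0x5C
  '5' = 0x35 → acc = 0x69
  '3' = 0x33 → acc = 0x5A
  '3' = 0x33 → acc = 0x69
  '9' = 0x39 → acc = 0x50
  '9' = 0x39 → acc = 0x69
Checksum = 0x69.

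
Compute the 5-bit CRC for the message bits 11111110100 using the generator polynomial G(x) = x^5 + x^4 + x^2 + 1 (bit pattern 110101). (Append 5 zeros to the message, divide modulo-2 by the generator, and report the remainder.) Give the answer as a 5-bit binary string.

10001

Append 5 zeros: 1111111010000000. Divide by 110101 (XOR where the leading bit is 1):
  pos 0: 111111 XOR 110101 = 001010
  pos 2: 101010 XOR 110101 = 011111
  pos 3: 111111 XOR 110101 = 001010
  pos 5: 101000 XOR 110101 = 011101
  pos 6: 111010 XOR 110101 = 001111
  pos 8: 111100 XOR 110101 = 001001
  pos 10: 100100 XOR 110101 = 010001
Remainder (last 5 bits) = 10001. This is the CRC / FCS.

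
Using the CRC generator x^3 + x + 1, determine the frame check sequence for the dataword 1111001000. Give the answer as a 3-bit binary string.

Append 3 zeros: 1111001000000. Divide by 1011 (XOR where the leading bit is 1):
  pos 0: 1111 XOR 1011 = 0100
  pos 1: 1000 XOR 1011 = 0011
  pos 3: 1101 XOR 1011 = 0110
  pos 4: 1100 XOR 1011 = 0111
  pos 5: 1110 XOR 1011 = 0101
  pos 6: 1010 XOR 1011 = 0001
  pos 9: 1000 XOR 1011 = 0011
Remainder (last 3 bits) = 011. This is the CRC / FCS.

011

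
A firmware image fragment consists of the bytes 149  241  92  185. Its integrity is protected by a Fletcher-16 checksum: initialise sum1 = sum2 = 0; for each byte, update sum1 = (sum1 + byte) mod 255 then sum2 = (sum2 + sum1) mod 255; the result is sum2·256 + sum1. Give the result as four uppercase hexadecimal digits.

9E9D

Running sums (mod 255):
  after byte 0 (149): sum1=149, sum2=149
  after byte 1 (241): sum1=135, sum2=29
  after byte 2 (92): sum1=227, sum2=1
  after byte 3 (185): sum1=157, sum2=158
Checksum = sum2·256 + sum1 = 158·256 + 157 = 40605 = 0x9E9D.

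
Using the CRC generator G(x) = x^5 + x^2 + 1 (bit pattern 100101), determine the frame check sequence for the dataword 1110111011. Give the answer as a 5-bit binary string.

Append 5 zeros: 111011101100000. Divide by 100101 (XOR where the leading bit is 1):
  pos 0: 111011 XOR 100101 = 011110
  pos 1: 111101 XOR 100101 = 011000
  pos 2: 110000 XOR 100101 = 010101
  pos 3: 101011 XOR 100101 = 001110
  pos 5: 111010 XOR 100101 = 011111
  pos 6: 111110 XOR 100101 = 011011
  pos 7: 110110 XOR 100101 = 010011
  pos 8: 100110 XOR 100101 = 000011
Remainder (last 5 bits) = 00110. This is the CRC / FCS.

00110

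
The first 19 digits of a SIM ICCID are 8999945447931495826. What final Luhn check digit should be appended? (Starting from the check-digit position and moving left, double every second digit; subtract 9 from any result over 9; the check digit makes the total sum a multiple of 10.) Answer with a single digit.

9

Partial digits right→left: 6 2 8 5 9 4 1 3 9 7 4 4 5 4 9 9 9 9 8
Double every second digit counting from the check-digit position (so the 1st, 3rd, 5th, ... of the partial from the right).
  doubled (with −9 where >9): 3 7 9 2 9 8 1 9 9 7 → sum 64
  kept as-is: 2 5 4 3 7 4 4 9 9 → sum 47
Total = 64 + 47 = 111.
Check digit = (10 − (111 mod 10)) mod 10 = 9.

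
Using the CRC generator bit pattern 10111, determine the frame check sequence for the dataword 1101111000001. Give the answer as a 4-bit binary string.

1011

Append 4 zeros: 11011110000010000. Divide by 10111 (XOR where the leading bit is 1):
  pos 0: 11011 XOR 10111 = 01100
  pos 1: 11001 XOR 10111 = 01110
  pos 2: 11101 XOR 10111 = 01010
  pos 3: 10100 XOR 10111 = 00011
  pos 6: 11000 XOR 10111 = 01111
  pos 7: 11110 XOR 10111 = 01001
  pos 8: 10011 XOR 10111 = 00100
  pos 10: 10000 XOR 10111 = 00111
  pos 12: 11100 XOR 10111 = 01011
Remainder (last 4 bits) = 1011. This is the CRC / FCS.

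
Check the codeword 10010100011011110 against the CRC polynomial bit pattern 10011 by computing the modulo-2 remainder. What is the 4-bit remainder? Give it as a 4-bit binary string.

1011

Modulo-2 division of 10010100011011110 by 10011:
  pos 0: 10010 XOR 10011 = 00001
  pos 4: 11000 XOR 10011 = 01011
  pos 5: 10111 XOR 10011 = 00100
  pos 7: 10010 XOR 10011 = 00001
  pos 11: 11111 XOR 10011 = 01100
  pos 12: 11000 XOR 10011 = 01011
Remainder = 1011 (nonzero — an error is detected).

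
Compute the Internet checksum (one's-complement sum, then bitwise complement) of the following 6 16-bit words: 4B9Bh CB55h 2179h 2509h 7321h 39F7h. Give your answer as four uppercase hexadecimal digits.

F573

One's-complement addition (fold any carry out of bit 15 back into bit 0):
  0x4B9B + 0xCB55 = 0x116F0 → wrap carry → 0x16F1
  0x16F1 + 0x2179 = 0x0386A
  0x386A + 0x2509 = 0x05D73
  0x5D73 + 0x7321 = 0x0D094
  0xD094 + 0x39F7 = 0x10A8B → wrap carry → 0x0A8C
One's-complement sum = 0x0A8C.
Checksum = ~0x0A8C & 0xFFFF = 0xF573.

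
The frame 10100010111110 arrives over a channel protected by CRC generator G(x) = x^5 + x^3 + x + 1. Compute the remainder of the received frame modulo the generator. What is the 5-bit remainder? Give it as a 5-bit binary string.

Modulo-2 division of 10100010111110 by 101011:
  pos 0: 101000 XOR 101011 = 000011
  pos 4: 111011 XOR 101011 = 010000
  pos 5: 100001 XOR 101011 = 001010
  pos 7: 101011 XOR 101011 = 000000
Remainder = 00000 (zero — the frame passes the CRC check).

00000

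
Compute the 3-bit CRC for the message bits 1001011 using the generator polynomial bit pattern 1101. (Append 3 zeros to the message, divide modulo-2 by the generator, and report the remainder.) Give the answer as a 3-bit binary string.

000

Append 3 zeros: 1001011000. Divide by 1101 (XOR where the leading bit is 1):
  pos 0: 1001 XOR 1101 = 0100
  pos 1: 1000 XOR 1101 = 0101
  pos 2: 1011 XOR 1101 = 0110
  pos 3: 1101 XOR 1101 = 0000
Remainder (last 3 bits) = 000. This is the CRC / FCS.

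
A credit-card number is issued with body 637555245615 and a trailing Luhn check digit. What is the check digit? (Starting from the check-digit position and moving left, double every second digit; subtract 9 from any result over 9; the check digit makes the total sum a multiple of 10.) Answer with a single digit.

Partial digits right→left: 5 1 6 5 4 2 5 5 5 7 3 6
Double every second digit counting from the check-digit position (so the 1st, 3rd, 5th, ... of the partial from the right).
  doubled (with −9 where >9): 1 3 8 1 1 6 → sum 20
  kept as-is: 1 5 2 5 7 6 → sum 26
Total = 20 + 26 = 46.
Check digit = (10 − (46 mod 10)) mod 10 = 4.

4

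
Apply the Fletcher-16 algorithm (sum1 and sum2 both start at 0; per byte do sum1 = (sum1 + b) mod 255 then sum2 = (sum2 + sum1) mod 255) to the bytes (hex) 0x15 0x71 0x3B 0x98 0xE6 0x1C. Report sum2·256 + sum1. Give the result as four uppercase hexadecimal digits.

565D

Running sums (mod 255):
  after byte 0 (0x15): sum1=21, sum2=21
  after byte 1 (0x71): sum1=134, sum2=155
  after byte 2 (0x3B): sum1=193, sum2=93
  after byte 3 (0x98): sum1=90, sum2=183
  after byte 4 (0xE6): sum1=65, sum2=248
  after byte 5 (0x1C): sum1=93, sum2=86
Checksum = sum2·256 + sum1 = 86·256 + 93 = 22109 = 0x565D.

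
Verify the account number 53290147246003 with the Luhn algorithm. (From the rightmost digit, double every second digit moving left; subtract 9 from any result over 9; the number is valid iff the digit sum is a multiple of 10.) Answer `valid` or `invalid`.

From the right, keep odd positions and double even positions (subtract 9 from any doubled value over 9):
  doubled (positions 2,4,...): 0 3 4 8 0 4 1 → sum 20
  kept (positions 1,3,...): 3 0 4 7 1 9 3 → sum 27
Total = 47.
47 mod 10 = 7, so the number is invalid.

invalid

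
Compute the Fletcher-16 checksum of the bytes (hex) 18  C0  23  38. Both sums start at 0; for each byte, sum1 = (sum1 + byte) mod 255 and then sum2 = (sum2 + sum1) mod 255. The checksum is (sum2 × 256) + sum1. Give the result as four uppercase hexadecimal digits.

2134

Running sums (mod 255):
  after byte 0 (18): sum1=24, sum2=24
  after byte 1 (C0): sum1=216, sum2=240
  after byte 2 (23): sum1=251, sum2=236
  after byte 3 (38): sum1=52, sum2=33
Checksum = sum2·256 + sum1 = 33·256 + 52 = 8500 = 0x2134.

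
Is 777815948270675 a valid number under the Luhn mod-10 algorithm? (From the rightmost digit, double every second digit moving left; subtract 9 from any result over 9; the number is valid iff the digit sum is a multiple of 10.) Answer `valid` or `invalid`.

From the right, keep odd positions and double even positions (subtract 9 from any doubled value over 9):
  doubled (positions 2,4,...): 5 0 4 8 1 7 5 → sum 30
  kept (positions 1,3,...): 5 6 7 8 9 1 7 7 → sum 50
Total = 80.
80 mod 10 = 0, so the number is valid.

valid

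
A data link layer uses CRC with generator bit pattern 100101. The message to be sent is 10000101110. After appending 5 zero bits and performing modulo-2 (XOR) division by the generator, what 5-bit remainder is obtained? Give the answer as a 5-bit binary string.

Append 5 zeros: 1000010111000000. Divide by 100101 (XOR where the leading bit is 1):
  pos 0: 100001 XOR 100101 = 000100
  pos 3: 100011 XOR 100101 = 000110
  pos 6: 110100 XOR 100101 = 010001
  pos 7: 100010 XOR 100101 = 000111
  pos 10: 111000 XOR 100101 = 011101
Remainder (last 5 bits) = 11101. This is the CRC / FCS.

11101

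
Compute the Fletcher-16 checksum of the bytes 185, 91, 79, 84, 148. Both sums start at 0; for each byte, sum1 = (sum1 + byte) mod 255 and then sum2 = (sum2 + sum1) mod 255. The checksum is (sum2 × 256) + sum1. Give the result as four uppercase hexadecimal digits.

Running sums (mod 255):
  after byte 0 (185): sum1=185, sum2=185
  after byte 1 (91): sum1=21, sum2=206
  after byte 2 (79): sum1=100, sum2=51
  after byte 3 (84): sum1=184, sum2=235
  after byte 4 (148): sum1=77, sum2=57
Checksum = sum2·256 + sum1 = 57·256 + 77 = 14669 = 0x394D.

394D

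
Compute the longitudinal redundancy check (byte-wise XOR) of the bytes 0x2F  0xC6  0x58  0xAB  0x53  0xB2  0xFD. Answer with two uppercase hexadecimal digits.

06

XOR the bytes together:
  start with 0x2F
  0x2F ⊕ 0xC6 = 0xE9
  0xE9 ⊕ 0x58 = 0xB1
  0xB1 ⊕ 0xAB = 0x1A
  0x1A ⊕ 0x53 = 0x49
  0x49 ⊕ 0xB2 = 0xFB
  0xFB ⊕ 0xFD = 0x06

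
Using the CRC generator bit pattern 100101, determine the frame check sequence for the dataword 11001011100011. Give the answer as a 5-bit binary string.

Append 5 zeros: 1100101110001100000. Divide by 100101 (XOR where the leading bit is 1):
  pos 0: 110010 XOR 100101 = 010111
  pos 1: 101111 XOR 100101 = 001010
  pos 3: 101011 XOR 100101 = 001110
  pos 5: 111000 XOR 100101 = 011101
  pos 6: 111010 XOR 100101 = 011111
  pos 7: 111111 XOR 100101 = 011010
  pos 8: 110101 XOR 100101 = 010000
  pos 9: 100000 XOR 100101 = 000101
  pos 12: 101000 XOR 100101 = 001101
Remainder (last 5 bits) = 11010. This is the CRC / FCS.

11010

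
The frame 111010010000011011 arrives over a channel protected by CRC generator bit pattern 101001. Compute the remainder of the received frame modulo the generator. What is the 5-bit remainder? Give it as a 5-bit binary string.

01111

Modulo-2 division of 111010010000011011 by 101001:
  pos 0: 111010 XOR 101001 = 010011
  pos 1: 100110 XOR 101001 = 001111
  pos 3: 111110 XOR 101001 = 010111
  pos 4: 101110 XOR 101001 = 000111
  pos 7: 111000 XOR 101001 = 010001
  pos 8: 100011 XOR 101001 = 001010
  pos 10: 101010 XOR 101001 = 000011
Remainder = 01111 (nonzero — an error is detected).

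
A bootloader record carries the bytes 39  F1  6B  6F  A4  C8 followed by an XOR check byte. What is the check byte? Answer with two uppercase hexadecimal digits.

A0

XOR the bytes together:
  start with 0x39
  0x39 ⊕ 0xF1 = 0xC8
  0xC8 ⊕ 0x6B = 0xA3
  0xA3 ⊕ 0x6F = 0xCC
  0xCC ⊕ 0xA4 = 0x68
  0x68 ⊕ 0xC8 = 0xA0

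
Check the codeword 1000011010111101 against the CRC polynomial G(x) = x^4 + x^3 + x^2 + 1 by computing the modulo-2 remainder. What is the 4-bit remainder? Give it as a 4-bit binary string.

Modulo-2 division of 1000011010111101 by 11101:
  pos 0: 10000 XOR 11101 = 01101
  pos 1: 11011 XOR 11101 = 00110
  pos 3: 11010 XOR 11101 = 00111
  pos 5: 11110 XOR 11101 = 00011
  pos 8: 11111 XOR 11101 = 00010
  pos 11: 10101 XOR 11101 = 01000
Remainder = 1000 (nonzero — an error is detected).

1000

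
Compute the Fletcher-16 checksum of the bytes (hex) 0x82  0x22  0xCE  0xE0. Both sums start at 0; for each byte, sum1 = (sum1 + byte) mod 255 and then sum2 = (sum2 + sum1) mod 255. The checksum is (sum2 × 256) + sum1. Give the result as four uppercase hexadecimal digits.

Running sums (mod 255):
  after byte 0 (0x82): sum1=130, sum2=130
  after byte 1 (0x22): sum1=164, sum2=39
  after byte 2 (0xCE): sum1=115, sum2=154
  after byte 3 (0xE0): sum1=84, sum2=238
Checksum = sum2·256 + sum1 = 238·256 + 84 = 61012 = 0xEE54.

EE54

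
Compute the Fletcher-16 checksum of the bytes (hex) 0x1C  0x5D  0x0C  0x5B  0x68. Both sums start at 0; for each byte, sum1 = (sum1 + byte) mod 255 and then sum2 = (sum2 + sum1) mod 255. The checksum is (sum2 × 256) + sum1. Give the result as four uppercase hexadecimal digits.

Running sums (mod 255):
  after byte 0 (0x1C): sum1=28, sum2=28
  after byte 1 (0x5D): sum1=121, sum2=149
  after byte 2 (0x0C): sum1=133, sum2=27
  after byte 3 (0x5B): sum1=224, sum2=251
  after byte 4 (0x68): sum1=73, sum2=69
Checksum = sum2·256 + sum1 = 69·256 + 73 = 17737 = 0x4549.

4549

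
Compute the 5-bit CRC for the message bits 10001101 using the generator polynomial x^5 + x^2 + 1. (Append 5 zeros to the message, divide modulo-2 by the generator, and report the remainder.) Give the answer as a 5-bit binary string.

10010

Append 5 zeros: 1000110100000. Divide by 100101 (XOR where the leading bit is 1):
  pos 0: 100011 XOR 100101 = 000110
  pos 3: 110010 XOR 100101 = 010111
  pos 4: 101110 XOR 100101 = 001011
  pos 6: 101100 XOR 100101 = 001001
Remainder (last 5 bits) = 10010. This is the CRC / FCS.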